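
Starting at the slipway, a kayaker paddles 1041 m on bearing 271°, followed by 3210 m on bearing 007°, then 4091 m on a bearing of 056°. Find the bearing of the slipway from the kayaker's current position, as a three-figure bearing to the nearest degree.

207°

Leg 1 (271°, 1041 m): east 1041 sin 271° = -1040.84, north 1041 cos 271° = 18.17
Leg 2 (007°, 3210 m): east 3210 sin 7° = 391.20, north 3210 cos 7° = 3186.07
Leg 3 (056°, 4091 m): east 4091 sin 56° = 3391.59, north 4091 cos 56° = 2287.66
Net displacement: 2741.95 east, 5491.90 north. Direction back to start is (-2741.95, -5491.90): bearing = atan2(-2741.95, -5491.90) mod 360° = 206.53° ≈ 207°.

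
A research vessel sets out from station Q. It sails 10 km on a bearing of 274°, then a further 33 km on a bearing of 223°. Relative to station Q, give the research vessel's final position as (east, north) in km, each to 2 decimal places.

Leg 1 (274°, 10 km): east 10 sin 274° = -9.98, north 10 cos 274° = 0.70
Leg 2 (223°, 33 km): east 33 sin 223° = -22.51, north 33 cos 223° = -24.13
Summing: -32.48 km east, -23.44 km north → (-32.48, -23.44).

(-32.48, -23.44)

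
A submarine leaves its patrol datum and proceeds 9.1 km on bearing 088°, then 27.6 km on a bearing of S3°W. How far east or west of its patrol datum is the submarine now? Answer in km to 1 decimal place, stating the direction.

Leg 1 (088°, 9.1 km): east 9.1 sin 88° = 9.09, north 9.1 cos 88° = 0.32
Leg 2 (S3°W, 27.6 km): east 27.6 sin 183° = -1.44, north 27.6 cos 183° = -27.56
Net east component: 7.65 km.

7.6 km east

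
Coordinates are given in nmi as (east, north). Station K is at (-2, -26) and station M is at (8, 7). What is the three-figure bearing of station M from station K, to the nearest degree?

017°

Δeast = 8 − -2 = 10.00; Δnorth = 7 − -26 = 33.00.
Bearing = atan2(Δeast, Δnorth) mod 360° = 16.86° ≈ 017°.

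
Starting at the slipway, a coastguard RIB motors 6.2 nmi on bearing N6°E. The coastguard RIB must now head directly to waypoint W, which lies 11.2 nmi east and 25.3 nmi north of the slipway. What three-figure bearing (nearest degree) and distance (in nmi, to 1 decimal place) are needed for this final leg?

029°, 21.9 nmi

Leg 1 (N6°E, 6.2 nmi): east 6.2 sin 6° = 0.65, north 6.2 cos 6° = 6.17
Current position: (0.65, 6.17). Target: (11.2, 25.3). Remaining: Δeast = 10.55, Δnorth = 19.13.
Bearing = atan2(10.55, 19.13) mod 360° = 28.88°; distance = √((10.55)² + (19.13)²) = 21.851 nmi.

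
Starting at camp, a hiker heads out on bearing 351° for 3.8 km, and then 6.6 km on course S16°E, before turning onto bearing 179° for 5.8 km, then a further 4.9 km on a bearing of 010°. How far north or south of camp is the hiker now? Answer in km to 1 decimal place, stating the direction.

Leg 1 (351°, 3.8 km): east 3.8 sin 351° = -0.59, north 3.8 cos 351° = 3.75
Leg 2 (S16°E, 6.6 km): east 6.6 sin 164° = 1.82, north 6.6 cos 164° = -6.34
Leg 3 (179°, 5.8 km): east 5.8 sin 179° = 0.10, north 5.8 cos 179° = -5.80
Leg 4 (010°, 4.9 km): east 4.9 sin 10° = 0.85, north 4.9 cos 10° = 4.83
Net north component: -3.56 km.

3.6 km south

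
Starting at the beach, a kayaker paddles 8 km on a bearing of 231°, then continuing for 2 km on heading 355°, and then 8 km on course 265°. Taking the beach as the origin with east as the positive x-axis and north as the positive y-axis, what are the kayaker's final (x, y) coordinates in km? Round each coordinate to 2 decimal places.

Leg 1 (231°, 8 km): east 8 sin 231° = -6.22, north 8 cos 231° = -5.03
Leg 2 (355°, 2 km): east 2 sin 355° = -0.17, north 2 cos 355° = 1.99
Leg 3 (265°, 8 km): east 8 sin 265° = -7.97, north 8 cos 265° = -0.70
Summing: -14.36 km east, -3.74 km north → (-14.36, -3.74).

(-14.36, -3.74)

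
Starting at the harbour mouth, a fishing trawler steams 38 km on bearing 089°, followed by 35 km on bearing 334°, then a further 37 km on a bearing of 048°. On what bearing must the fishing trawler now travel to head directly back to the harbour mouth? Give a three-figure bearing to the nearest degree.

Leg 1 (089°, 38 km): east 38 sin 89° = 37.99, north 38 cos 89° = 0.66
Leg 2 (334°, 35 km): east 35 sin 334° = -15.34, north 35 cos 334° = 31.46
Leg 3 (048°, 37 km): east 37 sin 48° = 27.50, north 37 cos 48° = 24.76
Net displacement: 50.15 east, 56.88 north. Direction back to start is (-50.15, -56.88): bearing = atan2(-50.15, -56.88) mod 360° = 221.40° ≈ 221°.

221°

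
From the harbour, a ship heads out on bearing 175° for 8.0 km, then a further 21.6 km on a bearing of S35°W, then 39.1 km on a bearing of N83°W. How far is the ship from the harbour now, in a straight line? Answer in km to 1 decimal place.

54.7 km

Leg 1 (175°, 8.0 km): east 8.0 sin 175° = 0.70, north 8.0 cos 175° = -7.97
Leg 2 (S35°W, 21.6 km): east 21.6 sin 215° = -12.39, north 21.6 cos 215° = -17.69
Leg 3 (N83°W, 39.1 km): east 39.1 sin 277° = -38.81, north 39.1 cos 277° = 4.77
Net: -50.50 east, -20.90 north. Distance = √((-50.50)² + (-20.90)²) = 54.654 km.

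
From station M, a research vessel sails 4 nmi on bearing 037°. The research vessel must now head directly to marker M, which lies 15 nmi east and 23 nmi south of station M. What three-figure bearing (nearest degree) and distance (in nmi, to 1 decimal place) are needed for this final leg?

154°, 29.1 nmi

Leg 1 (037°, 4 nmi): east 4 sin 37° = 2.41, north 4 cos 37° = 3.19
Current position: (2.41, 3.19). Target: (15, -23). Remaining: Δeast = 12.59, Δnorth = -26.19.
Bearing = atan2(12.59, -26.19) mod 360° = 154.32°; distance = √((12.59)² + (-26.19)²) = 29.064 nmi.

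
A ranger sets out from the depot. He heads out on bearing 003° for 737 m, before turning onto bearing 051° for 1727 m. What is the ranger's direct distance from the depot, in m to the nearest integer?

Leg 1 (003°, 737 m): east 737 sin 3° = 38.57, north 737 cos 3° = 735.99
Leg 2 (051°, 1727 m): east 1727 sin 51° = 1342.13, north 1727 cos 51° = 1086.84
Net: 1380.70 east, 1822.83 north. Distance = √((1380.70)² + (1822.83)²) = 2286.708 m.

2287 m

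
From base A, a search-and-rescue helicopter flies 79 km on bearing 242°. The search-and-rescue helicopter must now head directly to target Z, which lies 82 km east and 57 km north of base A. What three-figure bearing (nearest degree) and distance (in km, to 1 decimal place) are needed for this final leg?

058°, 178.6 km

Leg 1 (242°, 79 km): east 79 sin 242° = -69.75, north 79 cos 242° = -37.09
Current position: (-69.75, -37.09). Target: (82, 57). Remaining: Δeast = 151.75, Δnorth = 94.09.
Bearing = atan2(151.75, 94.09) mod 360° = 58.20°; distance = √((151.75)² + (94.09)²) = 178.554 km.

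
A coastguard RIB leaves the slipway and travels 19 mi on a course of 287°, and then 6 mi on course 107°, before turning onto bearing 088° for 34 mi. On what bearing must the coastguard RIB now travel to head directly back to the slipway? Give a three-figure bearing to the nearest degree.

Leg 1 (287°, 19 mi): east 19 sin 287° = -18.17, north 19 cos 287° = 5.56
Leg 2 (107°, 6 mi): east 6 sin 107° = 5.74, north 6 cos 107° = -1.75
Leg 3 (088°, 34 mi): east 34 sin 88° = 33.98, north 34 cos 88° = 1.19
Net displacement: 21.55 east, 4.99 north. Direction back to start is (-21.55, -4.99): bearing = atan2(-21.55, -4.99) mod 360° = 256.97° ≈ 257°.

257°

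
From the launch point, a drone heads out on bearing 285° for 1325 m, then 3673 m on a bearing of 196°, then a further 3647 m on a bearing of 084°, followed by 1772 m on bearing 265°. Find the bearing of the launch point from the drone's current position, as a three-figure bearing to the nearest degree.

008°

Leg 1 (285°, 1325 m): east 1325 sin 285° = -1279.85, north 1325 cos 285° = 342.94
Leg 2 (196°, 3673 m): east 3673 sin 196° = -1012.42, north 3673 cos 196° = -3530.71
Leg 3 (084°, 3647 m): east 3647 sin 84° = 3627.02, north 3647 cos 84° = 381.22
Leg 4 (265°, 1772 m): east 1772 sin 265° = -1765.26, north 1772 cos 265° = -154.44
Net displacement: -430.50 east, -2961.00 north. Direction back to start is (430.50, 2961.00): bearing = atan2(430.50, 2961.00) mod 360° = 8.27° ≈ 008°.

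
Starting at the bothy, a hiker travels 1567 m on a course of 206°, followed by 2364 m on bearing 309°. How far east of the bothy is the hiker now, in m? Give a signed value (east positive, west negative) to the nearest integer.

-2524 m

Leg 1 (206°, 1567 m): east 1567 sin 206° = -686.93, north 1567 cos 206° = -1408.41
Leg 2 (309°, 2364 m): east 2364 sin 309° = -1837.17, north 2364 cos 309° = 1487.71
Net east component: -2524.10 m.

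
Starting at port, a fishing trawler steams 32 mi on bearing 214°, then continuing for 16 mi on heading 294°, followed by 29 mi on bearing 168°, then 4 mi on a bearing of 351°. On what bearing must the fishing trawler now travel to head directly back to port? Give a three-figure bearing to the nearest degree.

031°

Leg 1 (214°, 32 mi): east 32 sin 214° = -17.89, north 32 cos 214° = -26.53
Leg 2 (294°, 16 mi): east 16 sin 294° = -14.62, north 16 cos 294° = 6.51
Leg 3 (168°, 29 mi): east 29 sin 168° = 6.03, north 29 cos 168° = -28.37
Leg 4 (351°, 4 mi): east 4 sin 351° = -0.63, north 4 cos 351° = 3.95
Net displacement: -27.11 east, -44.44 north. Direction back to start is (27.11, 44.44): bearing = atan2(27.11, 44.44) mod 360° = 31.38° ≈ 031°.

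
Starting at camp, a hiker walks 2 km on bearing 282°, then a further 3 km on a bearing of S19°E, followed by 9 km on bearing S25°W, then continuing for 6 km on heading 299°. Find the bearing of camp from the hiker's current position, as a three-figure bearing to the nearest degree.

Leg 1 (282°, 2 km): east 2 sin 282° = -1.96, north 2 cos 282° = 0.42
Leg 2 (S19°E, 3 km): east 3 sin 161° = 0.98, north 3 cos 161° = -2.84
Leg 3 (S25°W, 9 km): east 9 sin 205° = -3.80, north 9 cos 205° = -8.16
Leg 4 (299°, 6 km): east 6 sin 299° = -5.25, north 6 cos 299° = 2.91
Net displacement: -10.03 east, -7.67 north. Direction back to start is (10.03, 7.67): bearing = atan2(10.03, 7.67) mod 360° = 52.60° ≈ 053°.

053°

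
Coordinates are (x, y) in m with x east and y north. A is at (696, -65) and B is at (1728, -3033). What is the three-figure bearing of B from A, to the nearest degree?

161°

Δeast = 1728 − 696 = 1032.00; Δnorth = -3033 − -65 = -2968.00.
Bearing = atan2(Δeast, Δnorth) mod 360° = 160.83° ≈ 161°.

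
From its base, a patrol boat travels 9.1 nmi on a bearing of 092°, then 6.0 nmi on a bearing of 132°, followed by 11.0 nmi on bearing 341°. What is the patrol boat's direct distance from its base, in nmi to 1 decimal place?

Leg 1 (092°, 9.1 nmi): east 9.1 sin 92° = 9.09, north 9.1 cos 92° = -0.32
Leg 2 (132°, 6.0 nmi): east 6.0 sin 132° = 4.46, north 6.0 cos 132° = -4.01
Leg 3 (341°, 11.0 nmi): east 11.0 sin 341° = -3.58, north 11.0 cos 341° = 10.40
Net: 9.97 east, 6.07 north. Distance = √((9.97)² + (6.07)²) = 11.673 nmi.

11.7 nmi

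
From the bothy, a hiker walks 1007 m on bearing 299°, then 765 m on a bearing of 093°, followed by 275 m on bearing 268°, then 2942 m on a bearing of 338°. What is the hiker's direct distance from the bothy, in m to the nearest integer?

3501 m

Leg 1 (299°, 1007 m): east 1007 sin 299° = -880.74, north 1007 cos 299° = 488.20
Leg 2 (093°, 765 m): east 765 sin 93° = 763.95, north 765 cos 93° = -40.04
Leg 3 (268°, 275 m): east 275 sin 268° = -274.83, north 275 cos 268° = -9.60
Leg 4 (338°, 2942 m): east 2942 sin 338° = -1102.09, north 2942 cos 338° = 2727.77
Net: -1493.72 east, 3166.34 north. Distance = √((-1493.72)² + (3166.34)²) = 3500.988 m.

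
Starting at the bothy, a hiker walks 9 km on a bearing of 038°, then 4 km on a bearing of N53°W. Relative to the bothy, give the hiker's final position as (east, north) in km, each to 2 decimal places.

(2.35, 9.50)

Leg 1 (038°, 9 km): east 9 sin 38° = 5.54, north 9 cos 38° = 7.09
Leg 2 (N53°W, 4 km): east 4 sin 307° = -3.19, north 4 cos 307° = 2.41
Summing: 2.35 km east, 9.50 km north → (2.35, 9.50).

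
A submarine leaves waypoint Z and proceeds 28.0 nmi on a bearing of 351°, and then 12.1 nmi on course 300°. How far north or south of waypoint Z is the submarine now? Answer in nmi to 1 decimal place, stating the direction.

33.7 nmi north

Leg 1 (351°, 28.0 nmi): east 28.0 sin 351° = -4.38, north 28.0 cos 351° = 27.66
Leg 2 (300°, 12.1 nmi): east 12.1 sin 300° = -10.48, north 12.1 cos 300° = 6.05
Net north component: 33.71 nmi.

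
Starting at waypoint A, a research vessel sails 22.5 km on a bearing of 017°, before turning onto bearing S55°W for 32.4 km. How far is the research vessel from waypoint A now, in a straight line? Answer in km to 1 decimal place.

Leg 1 (017°, 22.5 km): east 22.5 sin 17° = 6.58, north 22.5 cos 17° = 21.52
Leg 2 (S55°W, 32.4 km): east 32.4 sin 235° = -26.54, north 32.4 cos 235° = -18.58
Net: -19.96 east, 2.93 north. Distance = √((-19.96)² + (2.93)²) = 20.176 km.

20.2 km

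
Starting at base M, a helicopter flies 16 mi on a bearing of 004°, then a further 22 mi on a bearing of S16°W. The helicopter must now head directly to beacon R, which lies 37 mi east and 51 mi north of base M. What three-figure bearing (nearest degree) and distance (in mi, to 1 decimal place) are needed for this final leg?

Leg 1 (004°, 16 mi): east 16 sin 4° = 1.12, north 16 cos 4° = 15.96
Leg 2 (S16°W, 22 mi): east 22 sin 196° = -6.06, north 22 cos 196° = -21.15
Current position: (-4.95, -5.19). Target: (37, 51). Remaining: Δeast = 41.95, Δnorth = 56.19.
Bearing = atan2(41.95, 56.19) mod 360° = 36.74°; distance = √((41.95)² + (56.19)²) = 70.118 mi.

037°, 70.1 mi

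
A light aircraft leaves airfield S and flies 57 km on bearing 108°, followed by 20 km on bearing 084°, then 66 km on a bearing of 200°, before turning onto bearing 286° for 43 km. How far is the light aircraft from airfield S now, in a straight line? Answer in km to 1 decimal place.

66.5 km

Leg 1 (108°, 57 km): east 57 sin 108° = 54.21, north 57 cos 108° = -17.61
Leg 2 (084°, 20 km): east 20 sin 84° = 19.89, north 20 cos 84° = 2.09
Leg 3 (200°, 66 km): east 66 sin 200° = -22.57, north 66 cos 200° = -62.02
Leg 4 (286°, 43 km): east 43 sin 286° = -41.33, north 43 cos 286° = 11.85
Net: 10.19 east, -65.69 north. Distance = √((10.19)² + (-65.69)²) = 66.477 km.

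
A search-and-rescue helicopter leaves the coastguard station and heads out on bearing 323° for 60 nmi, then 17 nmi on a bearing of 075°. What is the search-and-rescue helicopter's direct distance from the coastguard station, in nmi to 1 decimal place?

Leg 1 (323°, 60 nmi): east 60 sin 323° = -36.11, north 60 cos 323° = 47.92
Leg 2 (075°, 17 nmi): east 17 sin 75° = 16.42, north 17 cos 75° = 4.40
Net: -19.69 east, 52.32 north. Distance = √((-19.69)² + (52.32)²) = 55.900 nmi.

55.9 nmi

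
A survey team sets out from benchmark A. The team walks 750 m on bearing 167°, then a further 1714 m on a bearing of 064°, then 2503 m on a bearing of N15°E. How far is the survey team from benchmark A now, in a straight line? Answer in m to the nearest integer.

Leg 1 (167°, 750 m): east 750 sin 167° = 168.71, north 750 cos 167° = -730.78
Leg 2 (064°, 1714 m): east 1714 sin 64° = 1540.53, north 1714 cos 64° = 751.37
Leg 3 (N15°E, 2503 m): east 2503 sin 15° = 647.82, north 2503 cos 15° = 2417.71
Net: 2357.07 east, 2438.30 north. Distance = √((2357.07)² + (2438.30)²) = 3391.327 m.

3391 m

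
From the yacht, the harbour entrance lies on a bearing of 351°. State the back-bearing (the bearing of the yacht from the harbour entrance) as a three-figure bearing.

171°

Back-bearing = 351° − 180° = 171°.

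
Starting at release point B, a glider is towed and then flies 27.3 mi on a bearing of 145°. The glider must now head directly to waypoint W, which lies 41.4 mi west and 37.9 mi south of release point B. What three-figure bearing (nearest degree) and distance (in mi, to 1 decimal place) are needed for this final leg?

Leg 1 (145°, 27.3 mi): east 27.3 sin 145° = 15.66, north 27.3 cos 145° = -22.36
Current position: (15.66, -22.36). Target: (-41.4, -37.9). Remaining: Δeast = -57.06, Δnorth = -15.54.
Bearing = atan2(-57.06, -15.54) mod 360° = 254.77°; distance = √((-57.06)² + (-15.54)²) = 59.136 mi.

255°, 59.1 mi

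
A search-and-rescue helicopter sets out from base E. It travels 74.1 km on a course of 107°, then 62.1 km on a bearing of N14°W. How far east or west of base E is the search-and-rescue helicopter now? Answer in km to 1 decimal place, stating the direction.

55.8 km east

Leg 1 (107°, 74.1 km): east 74.1 sin 107° = 70.86, north 74.1 cos 107° = -21.66
Leg 2 (N14°W, 62.1 km): east 62.1 sin 346° = -15.02, north 62.1 cos 346° = 60.26
Net east component: 55.84 km.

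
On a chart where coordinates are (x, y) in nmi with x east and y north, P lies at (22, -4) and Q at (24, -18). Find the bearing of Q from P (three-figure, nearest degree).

172°

Δeast = 24 − 22 = 2.00; Δnorth = -18 − -4 = -14.00.
Bearing = atan2(Δeast, Δnorth) mod 360° = 171.87° ≈ 172°.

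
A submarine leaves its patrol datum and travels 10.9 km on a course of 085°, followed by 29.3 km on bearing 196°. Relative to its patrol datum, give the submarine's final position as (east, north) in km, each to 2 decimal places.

Leg 1 (085°, 10.9 km): east 10.9 sin 85° = 10.86, north 10.9 cos 85° = 0.95
Leg 2 (196°, 29.3 km): east 29.3 sin 196° = -8.08, north 29.3 cos 196° = -28.16
Summing: 2.78 km east, -27.21 km north → (2.78, -27.21).

(2.78, -27.21)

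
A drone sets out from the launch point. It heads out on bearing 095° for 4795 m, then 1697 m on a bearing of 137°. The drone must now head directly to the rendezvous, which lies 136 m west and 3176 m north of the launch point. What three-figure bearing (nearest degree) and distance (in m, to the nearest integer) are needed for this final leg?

309°, 7760 m

Leg 1 (095°, 4795 m): east 4795 sin 95° = 4776.75, north 4795 cos 95° = -417.91
Leg 2 (137°, 1697 m): east 1697 sin 137° = 1157.35, north 1697 cos 137° = -1241.11
Current position: (5934.10, -1659.02). Target: (-136, 3176). Remaining: Δeast = -6070.10, Δnorth = 4835.02.
Bearing = atan2(-6070.10, 4835.02) mod 360° = 308.54°; distance = √((-6070.10)² + (4835.02)²) = 7760.385 m.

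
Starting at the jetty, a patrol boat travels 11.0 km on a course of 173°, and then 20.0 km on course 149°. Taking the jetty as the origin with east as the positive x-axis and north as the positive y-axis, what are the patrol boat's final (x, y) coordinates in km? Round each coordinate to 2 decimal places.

Leg 1 (173°, 11.0 km): east 11.0 sin 173° = 1.34, north 11.0 cos 173° = -10.92
Leg 2 (149°, 20.0 km): east 20.0 sin 149° = 10.30, north 20.0 cos 149° = -17.14
Summing: 11.64 km east, -28.06 km north → (11.64, -28.06).

(11.64, -28.06)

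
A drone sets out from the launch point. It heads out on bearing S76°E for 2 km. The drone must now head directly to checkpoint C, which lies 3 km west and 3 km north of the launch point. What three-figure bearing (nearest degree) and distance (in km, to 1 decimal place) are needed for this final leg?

305°, 6.0 km

Leg 1 (S76°E, 2 km): east 2 sin 104° = 1.94, north 2 cos 104° = -0.48
Current position: (1.94, -0.48). Target: (-3, 3). Remaining: Δeast = -4.94, Δnorth = 3.48.
Bearing = atan2(-4.94, 3.48) mod 360° = 305.19°; distance = √((-4.94)² + (3.48)²) = 6.045 km.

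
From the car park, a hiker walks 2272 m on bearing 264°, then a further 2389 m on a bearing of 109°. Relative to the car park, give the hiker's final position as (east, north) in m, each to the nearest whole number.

(-1, -1015)

Leg 1 (264°, 2272 m): east 2272 sin 264° = -2259.55, north 2272 cos 264° = -237.49
Leg 2 (109°, 2389 m): east 2389 sin 109° = 2258.84, north 2389 cos 109° = -777.78
Summing: -0.71 m east, -1015.27 m north → (-1, -1015).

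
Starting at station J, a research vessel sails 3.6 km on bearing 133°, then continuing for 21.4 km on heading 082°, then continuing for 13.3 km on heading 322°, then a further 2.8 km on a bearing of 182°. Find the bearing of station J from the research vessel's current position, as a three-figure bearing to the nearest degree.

Leg 1 (133°, 3.6 km): east 3.6 sin 133° = 2.63, north 3.6 cos 133° = -2.46
Leg 2 (082°, 21.4 km): east 21.4 sin 82° = 21.19, north 21.4 cos 82° = 2.98
Leg 3 (322°, 13.3 km): east 13.3 sin 322° = -8.19, north 13.3 cos 322° = 10.48
Leg 4 (182°, 2.8 km): east 2.8 sin 182° = -0.10, north 2.8 cos 182° = -2.80
Net displacement: 15.54 east, 8.21 north. Direction back to start is (-15.54, -8.21): bearing = atan2(-15.54, -8.21) mod 360° = 242.16° ≈ 242°.

242°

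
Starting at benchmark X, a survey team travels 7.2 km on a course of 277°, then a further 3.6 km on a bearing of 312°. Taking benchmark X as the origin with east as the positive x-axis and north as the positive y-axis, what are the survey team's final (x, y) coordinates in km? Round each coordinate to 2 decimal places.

Leg 1 (277°, 7.2 km): east 7.2 sin 277° = -7.15, north 7.2 cos 277° = 0.88
Leg 2 (312°, 3.6 km): east 3.6 sin 312° = -2.68, north 3.6 cos 312° = 2.41
Summing: -9.82 km east, 3.29 km north → (-9.82, 3.29).

(-9.82, 3.29)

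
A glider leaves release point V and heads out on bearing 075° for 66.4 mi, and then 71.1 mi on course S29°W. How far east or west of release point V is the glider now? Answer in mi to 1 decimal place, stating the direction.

29.7 mi east

Leg 1 (075°, 66.4 mi): east 66.4 sin 75° = 64.14, north 66.4 cos 75° = 17.19
Leg 2 (S29°W, 71.1 mi): east 71.1 sin 209° = -34.47, north 71.1 cos 209° = -62.19
Net east component: 29.67 mi.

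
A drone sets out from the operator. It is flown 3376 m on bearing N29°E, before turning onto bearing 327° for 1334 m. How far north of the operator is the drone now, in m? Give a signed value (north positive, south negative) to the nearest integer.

Leg 1 (N29°E, 3376 m): east 3376 sin 29° = 1636.72, north 3376 cos 29° = 2952.72
Leg 2 (327°, 1334 m): east 1334 sin 327° = -726.55, north 1334 cos 327° = 1118.79
Net north component: 4071.50 m.

4072 m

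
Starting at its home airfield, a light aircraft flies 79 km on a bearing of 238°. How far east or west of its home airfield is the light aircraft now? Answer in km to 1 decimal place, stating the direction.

67.0 km west

Leg 1 (238°, 79 km): east 79 sin 238° = -67.00, north 79 cos 238° = -41.86
Net east component: -67.00 km.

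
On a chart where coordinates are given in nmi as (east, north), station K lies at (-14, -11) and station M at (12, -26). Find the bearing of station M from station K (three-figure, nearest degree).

120°

Δeast = 12 − -14 = 26.00; Δnorth = -26 − -11 = -15.00.
Bearing = atan2(Δeast, Δnorth) mod 360° = 119.98° ≈ 120°.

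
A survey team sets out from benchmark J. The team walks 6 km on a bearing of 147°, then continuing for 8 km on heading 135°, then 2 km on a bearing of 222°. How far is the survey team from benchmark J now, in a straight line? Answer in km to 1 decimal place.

Leg 1 (147°, 6 km): east 6 sin 147° = 3.27, north 6 cos 147° = -5.03
Leg 2 (135°, 8 km): east 8 sin 135° = 5.66, north 8 cos 135° = -5.66
Leg 3 (222°, 2 km): east 2 sin 222° = -1.34, north 2 cos 222° = -1.49
Net: 7.59 east, -12.18 north. Distance = √((7.59)² + (-12.18)²) = 14.345 km.

14.3 km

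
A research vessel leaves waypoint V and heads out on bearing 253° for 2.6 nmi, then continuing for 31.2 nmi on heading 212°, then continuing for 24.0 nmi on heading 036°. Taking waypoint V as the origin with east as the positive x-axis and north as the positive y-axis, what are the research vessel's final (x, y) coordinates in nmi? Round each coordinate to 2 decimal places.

Leg 1 (253°, 2.6 nmi): east 2.6 sin 253° = -2.49, north 2.6 cos 253° = -0.76
Leg 2 (212°, 31.2 nmi): east 31.2 sin 212° = -16.53, north 31.2 cos 212° = -26.46
Leg 3 (036°, 24.0 nmi): east 24.0 sin 36° = 14.11, north 24.0 cos 36° = 19.42
Summing: -4.91 nmi east, -7.80 nmi north → (-4.91, -7.80).

(-4.91, -7.80)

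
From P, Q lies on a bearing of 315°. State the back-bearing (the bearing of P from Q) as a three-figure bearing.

135°

Back-bearing = 315° − 180° = 135°.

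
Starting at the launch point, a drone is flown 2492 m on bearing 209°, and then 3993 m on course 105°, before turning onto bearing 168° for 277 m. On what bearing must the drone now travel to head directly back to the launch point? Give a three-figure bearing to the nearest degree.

322°

Leg 1 (209°, 2492 m): east 2492 sin 209° = -1208.15, north 2492 cos 209° = -2179.55
Leg 2 (105°, 3993 m): east 3993 sin 105° = 3856.94, north 3993 cos 105° = -1033.46
Leg 3 (168°, 277 m): east 277 sin 168° = 57.59, north 277 cos 168° = -270.95
Net displacement: 2706.39 east, -3483.96 north. Direction back to start is (-2706.39, 3483.96): bearing = atan2(-2706.39, 3483.96) mod 360° = 322.16° ≈ 322°.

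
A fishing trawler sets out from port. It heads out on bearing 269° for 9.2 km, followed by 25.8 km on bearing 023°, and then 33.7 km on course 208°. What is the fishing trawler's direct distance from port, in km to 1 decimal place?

16.2 km

Leg 1 (269°, 9.2 km): east 9.2 sin 269° = -9.20, north 9.2 cos 269° = -0.16
Leg 2 (023°, 25.8 km): east 25.8 sin 23° = 10.08, north 25.8 cos 23° = 23.75
Leg 3 (208°, 33.7 km): east 33.7 sin 208° = -15.82, north 33.7 cos 208° = -29.76
Net: -14.94 east, -6.17 north. Distance = √((-14.94)² + (-6.17)²) = 16.162 km.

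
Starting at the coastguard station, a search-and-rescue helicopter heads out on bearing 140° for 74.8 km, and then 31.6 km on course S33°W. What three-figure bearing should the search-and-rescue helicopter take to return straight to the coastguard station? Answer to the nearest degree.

Leg 1 (140°, 74.8 km): east 74.8 sin 140° = 48.08, north 74.8 cos 140° = -57.30
Leg 2 (S33°W, 31.6 km): east 31.6 sin 213° = -17.21, north 31.6 cos 213° = -26.50
Net displacement: 30.87 east, -83.80 north. Direction back to start is (-30.87, 83.80): bearing = atan2(-30.87, 83.80) mod 360° = 339.78° ≈ 340°.

340°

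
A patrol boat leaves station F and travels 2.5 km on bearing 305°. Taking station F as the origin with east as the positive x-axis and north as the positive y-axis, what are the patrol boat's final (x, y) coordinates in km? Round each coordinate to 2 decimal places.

Leg 1 (305°, 2.5 km): east 2.5 sin 305° = -2.05, north 2.5 cos 305° = 1.43
Summing: -2.05 km east, 1.43 km north → (-2.05, 1.43).

(-2.05, 1.43)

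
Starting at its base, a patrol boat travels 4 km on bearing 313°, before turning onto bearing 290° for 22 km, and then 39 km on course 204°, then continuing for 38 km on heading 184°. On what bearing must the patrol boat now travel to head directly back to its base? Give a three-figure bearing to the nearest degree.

Leg 1 (313°, 4 km): east 4 sin 313° = -2.93, north 4 cos 313° = 2.73
Leg 2 (290°, 22 km): east 22 sin 290° = -20.67, north 22 cos 290° = 7.52
Leg 3 (204°, 39 km): east 39 sin 204° = -15.86, north 39 cos 204° = -35.63
Leg 4 (184°, 38 km): east 38 sin 184° = -2.65, north 38 cos 184° = -37.91
Net displacement: -42.11 east, -63.28 north. Direction back to start is (42.11, 63.28): bearing = atan2(42.11, 63.28) mod 360° = 33.64° ≈ 034°.

034°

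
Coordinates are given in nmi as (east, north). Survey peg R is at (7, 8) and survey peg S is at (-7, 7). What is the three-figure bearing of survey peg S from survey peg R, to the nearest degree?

Δeast = -7 − 7 = -14.00; Δnorth = 7 − 8 = -1.00.
Bearing = atan2(Δeast, Δnorth) mod 360° = 265.91° ≈ 266°.

266°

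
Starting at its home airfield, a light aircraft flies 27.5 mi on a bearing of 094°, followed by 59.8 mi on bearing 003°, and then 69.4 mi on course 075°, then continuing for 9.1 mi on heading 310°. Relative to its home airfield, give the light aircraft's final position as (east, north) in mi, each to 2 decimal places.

(90.63, 81.61)

Leg 1 (094°, 27.5 mi): east 27.5 sin 94° = 27.43, north 27.5 cos 94° = -1.92
Leg 2 (003°, 59.8 mi): east 59.8 sin 3° = 3.13, north 59.8 cos 3° = 59.72
Leg 3 (075°, 69.4 mi): east 69.4 sin 75° = 67.04, north 69.4 cos 75° = 17.96
Leg 4 (310°, 9.1 mi): east 9.1 sin 310° = -6.97, north 9.1 cos 310° = 5.85
Summing: 90.63 mi east, 81.61 mi north → (90.63, 81.61).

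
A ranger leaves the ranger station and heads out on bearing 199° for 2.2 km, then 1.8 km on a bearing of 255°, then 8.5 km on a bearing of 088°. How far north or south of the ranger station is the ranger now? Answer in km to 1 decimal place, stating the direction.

2.2 km south

Leg 1 (199°, 2.2 km): east 2.2 sin 199° = -0.72, north 2.2 cos 199° = -2.08
Leg 2 (255°, 1.8 km): east 1.8 sin 255° = -1.74, north 1.8 cos 255° = -0.47
Leg 3 (088°, 8.5 km): east 8.5 sin 88° = 8.49, north 8.5 cos 88° = 0.30
Net north component: -2.25 km.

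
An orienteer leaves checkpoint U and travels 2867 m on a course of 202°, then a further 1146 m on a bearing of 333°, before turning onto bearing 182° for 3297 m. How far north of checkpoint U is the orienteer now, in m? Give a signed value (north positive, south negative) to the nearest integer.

Leg 1 (202°, 2867 m): east 2867 sin 202° = -1074.00, north 2867 cos 202° = -2658.24
Leg 2 (333°, 1146 m): east 1146 sin 333° = -520.27, north 1146 cos 333° = 1021.09
Leg 3 (182°, 3297 m): east 3297 sin 182° = -115.06, north 3297 cos 182° = -3294.99
Net north component: -4932.13 m.

-4932 m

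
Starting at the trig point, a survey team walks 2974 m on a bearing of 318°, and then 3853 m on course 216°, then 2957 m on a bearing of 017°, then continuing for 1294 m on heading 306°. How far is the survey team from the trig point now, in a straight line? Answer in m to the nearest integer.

5184 m

Leg 1 (318°, 2974 m): east 2974 sin 318° = -1989.99, north 2974 cos 318° = 2210.11
Leg 2 (216°, 3853 m): east 3853 sin 216° = -2264.74, north 3853 cos 216° = -3117.14
Leg 3 (017°, 2957 m): east 2957 sin 17° = 864.54, north 2957 cos 17° = 2827.79
Leg 4 (306°, 1294 m): east 1294 sin 306° = -1046.87, north 1294 cos 306° = 760.59
Net: -4437.06 east, 2681.36 north. Distance = √((-4437.06)² + (2681.36)²) = 5184.317 m.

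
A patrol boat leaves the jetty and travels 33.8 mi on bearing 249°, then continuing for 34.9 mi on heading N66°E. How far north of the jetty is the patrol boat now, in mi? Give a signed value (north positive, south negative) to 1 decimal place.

Leg 1 (249°, 33.8 mi): east 33.8 sin 249° = -31.56, north 33.8 cos 249° = -12.11
Leg 2 (N66°E, 34.9 mi): east 34.9 sin 66° = 31.88, north 34.9 cos 66° = 14.20
Net north component: 2.08 mi.

2.1 mi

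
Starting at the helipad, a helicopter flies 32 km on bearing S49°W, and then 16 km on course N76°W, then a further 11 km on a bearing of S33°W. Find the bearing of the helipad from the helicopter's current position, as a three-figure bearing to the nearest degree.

Leg 1 (S49°W, 32 km): east 32 sin 229° = -24.15, north 32 cos 229° = -20.99
Leg 2 (N76°W, 16 km): east 16 sin 284° = -15.52, north 16 cos 284° = 3.87
Leg 3 (S33°W, 11 km): east 11 sin 213° = -5.99, north 11 cos 213° = -9.23
Net displacement: -45.67 east, -26.35 north. Direction back to start is (45.67, 26.35): bearing = atan2(45.67, 26.35) mod 360° = 60.02° ≈ 060°.

060°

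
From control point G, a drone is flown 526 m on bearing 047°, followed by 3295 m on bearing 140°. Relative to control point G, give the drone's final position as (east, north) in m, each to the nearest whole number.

Leg 1 (047°, 526 m): east 526 sin 47° = 384.69, north 526 cos 47° = 358.73
Leg 2 (140°, 3295 m): east 3295 sin 140° = 2117.99, north 3295 cos 140° = -2524.12
Summing: 2502.68 m east, -2165.39 m north → (2503, -2165).

(2503, -2165)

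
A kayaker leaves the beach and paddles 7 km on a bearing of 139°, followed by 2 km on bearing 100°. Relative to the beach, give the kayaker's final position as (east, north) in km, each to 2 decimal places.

(6.56, -5.63)

Leg 1 (139°, 7 km): east 7 sin 139° = 4.59, north 7 cos 139° = -5.28
Leg 2 (100°, 2 km): east 2 sin 100° = 1.97, north 2 cos 100° = -0.35
Summing: 6.56 km east, -5.63 km north → (6.56, -5.63).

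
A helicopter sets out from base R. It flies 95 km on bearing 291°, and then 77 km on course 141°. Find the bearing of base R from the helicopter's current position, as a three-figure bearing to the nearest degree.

Leg 1 (291°, 95 km): east 95 sin 291° = -88.69, north 95 cos 291° = 34.04
Leg 2 (141°, 77 km): east 77 sin 141° = 48.46, north 77 cos 141° = -59.84
Net displacement: -40.23 east, -25.80 north. Direction back to start is (40.23, 25.80): bearing = atan2(40.23, 25.80) mod 360° = 57.33° ≈ 057°.

057°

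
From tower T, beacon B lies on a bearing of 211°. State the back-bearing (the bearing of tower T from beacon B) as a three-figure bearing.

Back-bearing = 211° − 180° = 031°.

031°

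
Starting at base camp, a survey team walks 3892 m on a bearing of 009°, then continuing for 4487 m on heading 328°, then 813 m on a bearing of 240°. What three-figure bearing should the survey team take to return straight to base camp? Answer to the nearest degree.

161°

Leg 1 (009°, 3892 m): east 3892 sin 9° = 608.84, north 3892 cos 9° = 3844.08
Leg 2 (328°, 4487 m): east 4487 sin 328° = -2377.75, north 4487 cos 328° = 3805.19
Leg 3 (240°, 813 m): east 813 sin 240° = -704.08, north 813 cos 240° = -406.50
Net displacement: -2472.98 east, 7242.77 north. Direction back to start is (2472.98, -7242.77): bearing = atan2(2472.98, -7242.77) mod 360° = 161.15° ≈ 161°.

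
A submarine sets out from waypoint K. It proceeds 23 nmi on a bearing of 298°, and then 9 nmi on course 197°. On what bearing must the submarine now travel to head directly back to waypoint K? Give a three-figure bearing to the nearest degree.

095°

Leg 1 (298°, 23 nmi): east 23 sin 298° = -20.31, north 23 cos 298° = 10.80
Leg 2 (197°, 9 nmi): east 9 sin 197° = -2.63, north 9 cos 197° = -8.61
Net displacement: -22.94 east, 2.19 north. Direction back to start is (22.94, -2.19): bearing = atan2(22.94, -2.19) mod 360° = 95.46° ≈ 095°.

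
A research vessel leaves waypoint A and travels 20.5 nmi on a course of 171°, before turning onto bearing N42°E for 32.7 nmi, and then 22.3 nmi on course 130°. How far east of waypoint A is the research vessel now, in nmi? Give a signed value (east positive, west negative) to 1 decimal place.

Leg 1 (171°, 20.5 nmi): east 20.5 sin 171° = 3.21, north 20.5 cos 171° = -20.25
Leg 2 (N42°E, 32.7 nmi): east 32.7 sin 42° = 21.88, north 32.7 cos 42° = 24.30
Leg 3 (130°, 22.3 nmi): east 22.3 sin 130° = 17.08, north 22.3 cos 130° = -14.33
Net east component: 42.17 nmi.

42.2 nmi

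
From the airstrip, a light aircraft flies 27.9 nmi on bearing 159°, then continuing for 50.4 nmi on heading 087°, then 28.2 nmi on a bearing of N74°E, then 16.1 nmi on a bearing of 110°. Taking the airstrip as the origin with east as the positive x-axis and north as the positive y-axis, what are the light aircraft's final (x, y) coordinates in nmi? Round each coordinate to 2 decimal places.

Leg 1 (159°, 27.9 nmi): east 27.9 sin 159° = 10.00, north 27.9 cos 159° = -26.05
Leg 2 (087°, 50.4 nmi): east 50.4 sin 87° = 50.33, north 50.4 cos 87° = 2.64
Leg 3 (N74°E, 28.2 nmi): east 28.2 sin 74° = 27.11, north 28.2 cos 74° = 7.77
Leg 4 (110°, 16.1 nmi): east 16.1 sin 110° = 15.13, north 16.1 cos 110° = -5.51
Summing: 102.57 nmi east, -21.14 nmi north → (102.57, -21.14).

(102.57, -21.14)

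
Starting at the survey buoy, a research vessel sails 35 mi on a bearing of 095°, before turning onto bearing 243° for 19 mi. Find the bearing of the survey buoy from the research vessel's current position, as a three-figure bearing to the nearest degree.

Leg 1 (095°, 35 mi): east 35 sin 95° = 34.87, north 35 cos 95° = -3.05
Leg 2 (243°, 19 mi): east 19 sin 243° = -16.93, north 19 cos 243° = -8.63
Net displacement: 17.94 east, -11.68 north. Direction back to start is (-17.94, 11.68): bearing = atan2(-17.94, 11.68) mod 360° = 303.06° ≈ 303°.

303°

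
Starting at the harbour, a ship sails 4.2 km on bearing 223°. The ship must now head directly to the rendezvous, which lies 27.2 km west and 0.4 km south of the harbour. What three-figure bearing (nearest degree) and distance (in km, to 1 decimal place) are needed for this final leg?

276°, 24.5 km

Leg 1 (223°, 4.2 km): east 4.2 sin 223° = -2.86, north 4.2 cos 223° = -3.07
Current position: (-2.86, -3.07). Target: (-27.2, -0.4). Remaining: Δeast = -24.34, Δnorth = 2.67.
Bearing = atan2(-24.34, 2.67) mod 360° = 276.27°; distance = √((-24.34)² + (2.67)²) = 24.482 km.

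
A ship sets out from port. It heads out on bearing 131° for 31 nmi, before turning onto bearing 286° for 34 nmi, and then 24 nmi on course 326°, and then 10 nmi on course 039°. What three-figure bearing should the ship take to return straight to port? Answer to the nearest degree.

135°

Leg 1 (131°, 31 nmi): east 31 sin 131° = 23.40, north 31 cos 131° = -20.34
Leg 2 (286°, 34 nmi): east 34 sin 286° = -32.68, north 34 cos 286° = 9.37
Leg 3 (326°, 24 nmi): east 24 sin 326° = -13.42, north 24 cos 326° = 19.90
Leg 4 (039°, 10 nmi): east 10 sin 39° = 6.29, north 10 cos 39° = 7.77
Net displacement: -16.41 east, 16.70 north. Direction back to start is (16.41, -16.70): bearing = atan2(16.41, -16.70) mod 360° = 135.50° ≈ 135°.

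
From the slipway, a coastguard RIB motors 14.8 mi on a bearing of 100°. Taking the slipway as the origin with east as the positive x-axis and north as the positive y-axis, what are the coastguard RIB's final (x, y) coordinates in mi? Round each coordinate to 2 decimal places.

Leg 1 (100°, 14.8 mi): east 14.8 sin 100° = 14.58, north 14.8 cos 100° = -2.57
Summing: 14.58 mi east, -2.57 mi north → (14.58, -2.57).

(14.58, -2.57)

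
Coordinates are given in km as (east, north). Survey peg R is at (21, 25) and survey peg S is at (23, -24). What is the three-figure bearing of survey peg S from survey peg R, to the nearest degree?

Δeast = 23 − 21 = 2.00; Δnorth = -24 − 25 = -49.00.
Bearing = atan2(Δeast, Δnorth) mod 360° = 177.66° ≈ 178°.

178°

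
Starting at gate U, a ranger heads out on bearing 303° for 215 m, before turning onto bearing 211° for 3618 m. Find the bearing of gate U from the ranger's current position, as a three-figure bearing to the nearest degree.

Leg 1 (303°, 215 m): east 215 sin 303° = -180.31, north 215 cos 303° = 117.10
Leg 2 (211°, 3618 m): east 3618 sin 211° = -1863.41, north 3618 cos 211° = -3101.23
Net displacement: -2043.72 east, -2984.13 north. Direction back to start is (2043.72, 2984.13): bearing = atan2(2043.72, 2984.13) mod 360° = 34.41° ≈ 034°.

034°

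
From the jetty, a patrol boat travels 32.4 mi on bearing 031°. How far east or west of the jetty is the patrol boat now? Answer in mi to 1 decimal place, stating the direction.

16.7 mi east

Leg 1 (031°, 32.4 mi): east 32.4 sin 31° = 16.69, north 32.4 cos 31° = 27.77
Net east component: 16.69 mi.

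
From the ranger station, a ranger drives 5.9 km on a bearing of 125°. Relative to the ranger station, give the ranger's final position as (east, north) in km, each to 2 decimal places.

(4.83, -3.38)

Leg 1 (125°, 5.9 km): east 5.9 sin 125° = 4.83, north 5.9 cos 125° = -3.38
Summing: 4.83 km east, -3.38 km north → (4.83, -3.38).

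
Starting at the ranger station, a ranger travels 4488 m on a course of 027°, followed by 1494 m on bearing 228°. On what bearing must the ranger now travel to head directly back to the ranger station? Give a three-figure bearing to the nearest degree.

Leg 1 (027°, 4488 m): east 4488 sin 27° = 2037.51, north 4488 cos 27° = 3998.84
Leg 2 (228°, 1494 m): east 1494 sin 228° = -1110.26, north 1494 cos 228° = -999.68
Net displacement: 927.25 east, 2999.16 north. Direction back to start is (-927.25, -2999.16): bearing = atan2(-927.25, -2999.16) mod 360° = 197.18° ≈ 197°.

197°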